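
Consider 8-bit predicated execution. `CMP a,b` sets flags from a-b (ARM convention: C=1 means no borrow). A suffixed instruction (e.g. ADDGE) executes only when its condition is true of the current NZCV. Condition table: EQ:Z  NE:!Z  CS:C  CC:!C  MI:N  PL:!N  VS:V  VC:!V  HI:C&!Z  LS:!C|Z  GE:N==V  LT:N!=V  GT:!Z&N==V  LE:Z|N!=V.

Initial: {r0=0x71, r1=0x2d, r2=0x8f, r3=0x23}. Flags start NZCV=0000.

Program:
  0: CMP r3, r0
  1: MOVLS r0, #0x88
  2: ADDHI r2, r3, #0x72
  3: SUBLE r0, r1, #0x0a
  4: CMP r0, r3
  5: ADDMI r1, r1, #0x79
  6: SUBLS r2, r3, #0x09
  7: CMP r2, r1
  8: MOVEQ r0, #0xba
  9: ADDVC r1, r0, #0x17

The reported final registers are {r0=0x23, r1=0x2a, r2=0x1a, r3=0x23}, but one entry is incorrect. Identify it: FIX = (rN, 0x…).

FIX = (r1, 0x3a)

[0] flags=1000 → (cmp)
[1] flags=1000 LS?T → r0=0x88
[2] flags=1000 HI?F → skip
[3] flags=1000 LE?T → r0=0x23
[4] flags=0110 → (cmp)
[5] flags=0110 MI?F → skip
[6] flags=0110 LS?T → r2=0x1a
[7] flags=1000 → (cmp)
[8] flags=1000 EQ?F → skip
[9] flags=1000 VC?T → r1=0x3a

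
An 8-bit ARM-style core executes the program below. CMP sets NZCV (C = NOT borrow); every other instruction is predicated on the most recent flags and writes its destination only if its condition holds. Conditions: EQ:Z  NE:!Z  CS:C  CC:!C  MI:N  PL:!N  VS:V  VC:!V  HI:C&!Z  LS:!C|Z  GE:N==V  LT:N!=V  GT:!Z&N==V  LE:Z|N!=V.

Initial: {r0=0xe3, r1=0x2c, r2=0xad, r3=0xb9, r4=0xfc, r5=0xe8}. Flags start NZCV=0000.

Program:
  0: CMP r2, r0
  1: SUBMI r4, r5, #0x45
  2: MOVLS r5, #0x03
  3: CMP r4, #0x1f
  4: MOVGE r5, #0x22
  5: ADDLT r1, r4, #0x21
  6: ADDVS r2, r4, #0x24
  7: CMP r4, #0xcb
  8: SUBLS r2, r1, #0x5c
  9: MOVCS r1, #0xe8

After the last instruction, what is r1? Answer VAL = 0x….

0: ✓ CMP  NZCV=1000
1: ✓ SUBMI  r4←0xa3
2: ✓ MOVLS  r5←0x03
3: ✓ CMP  NZCV=1010
4: · MOVGE
5: ✓ ADDLT  r1←0xc4
6: · ADDVS
7: ✓ CMP  NZCV=1000
8: ✓ SUBLS  r2←0x68
9: · MOVCS

VAL = 0xc4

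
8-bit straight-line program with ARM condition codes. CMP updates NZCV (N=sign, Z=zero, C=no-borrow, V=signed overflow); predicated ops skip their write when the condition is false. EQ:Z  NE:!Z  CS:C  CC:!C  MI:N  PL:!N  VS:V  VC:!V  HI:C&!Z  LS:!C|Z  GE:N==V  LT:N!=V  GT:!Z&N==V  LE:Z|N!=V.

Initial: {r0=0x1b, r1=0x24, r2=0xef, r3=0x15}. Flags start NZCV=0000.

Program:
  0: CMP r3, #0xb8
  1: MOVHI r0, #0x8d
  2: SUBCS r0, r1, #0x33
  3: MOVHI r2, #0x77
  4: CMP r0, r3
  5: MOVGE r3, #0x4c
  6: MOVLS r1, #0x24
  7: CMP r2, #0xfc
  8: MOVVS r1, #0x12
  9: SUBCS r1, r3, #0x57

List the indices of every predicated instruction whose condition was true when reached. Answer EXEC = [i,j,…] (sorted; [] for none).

[0] flags=0000 → (cmp)
[1] flags=0000 HI?F → skip
[2] flags=0000 CS?F → skip
[3] flags=0000 HI?F → skip
[4] flags=0010 → (cmp)
[5] flags=0010 GE?T → r3=0x4c
[6] flags=0010 LS?F → skip
[7] flags=1000 → (cmp)
[8] flags=1000 VS?F → skip
[9] flags=1000 CS?F → skip

EXEC = [5]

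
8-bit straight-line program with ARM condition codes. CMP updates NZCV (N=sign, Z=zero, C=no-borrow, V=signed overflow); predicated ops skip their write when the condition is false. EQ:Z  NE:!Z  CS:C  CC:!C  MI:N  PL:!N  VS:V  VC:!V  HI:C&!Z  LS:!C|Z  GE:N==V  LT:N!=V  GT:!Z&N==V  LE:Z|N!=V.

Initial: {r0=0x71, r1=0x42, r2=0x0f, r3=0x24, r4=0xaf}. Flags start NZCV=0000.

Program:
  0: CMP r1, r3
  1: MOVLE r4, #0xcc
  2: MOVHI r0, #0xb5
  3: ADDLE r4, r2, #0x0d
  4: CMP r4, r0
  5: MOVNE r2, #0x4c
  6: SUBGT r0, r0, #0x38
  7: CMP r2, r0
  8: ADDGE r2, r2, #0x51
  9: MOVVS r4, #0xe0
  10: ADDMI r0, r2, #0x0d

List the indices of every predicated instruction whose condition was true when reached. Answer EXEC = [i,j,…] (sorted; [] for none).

EXEC = [2,5,8,9,10]

0: ✓ CMP  NZCV=0010
1: · MOVLE
2: ✓ MOVHI  r0←0xb5
3: · ADDLE
4: ✓ CMP  NZCV=1000
5: ✓ MOVNE  r2←0x4c
6: · SUBGT
7: ✓ CMP  NZCV=1001
8: ✓ ADDGE  r2←0x9d
9: ✓ MOVVS  r4←0xe0
10: ✓ ADDMI  r0←0xaa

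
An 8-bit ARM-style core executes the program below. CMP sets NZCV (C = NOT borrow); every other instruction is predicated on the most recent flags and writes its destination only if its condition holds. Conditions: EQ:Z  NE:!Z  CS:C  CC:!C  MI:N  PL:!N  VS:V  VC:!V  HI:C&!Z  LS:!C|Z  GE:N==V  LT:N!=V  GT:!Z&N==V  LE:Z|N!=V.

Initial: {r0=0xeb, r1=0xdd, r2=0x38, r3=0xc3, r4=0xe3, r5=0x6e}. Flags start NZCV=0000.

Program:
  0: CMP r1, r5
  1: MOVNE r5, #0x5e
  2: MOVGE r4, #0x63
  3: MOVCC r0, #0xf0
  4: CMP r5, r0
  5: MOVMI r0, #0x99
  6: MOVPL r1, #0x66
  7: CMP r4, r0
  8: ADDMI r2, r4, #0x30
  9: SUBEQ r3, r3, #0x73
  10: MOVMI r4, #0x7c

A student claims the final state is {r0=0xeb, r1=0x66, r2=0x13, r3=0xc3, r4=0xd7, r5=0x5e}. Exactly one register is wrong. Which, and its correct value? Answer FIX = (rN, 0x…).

[0] flags=0011 → (cmp)
[1] flags=0011 NE?T → r5=0x5e
[2] flags=0011 GE?F → skip
[3] flags=0011 CC?F → skip
[4] flags=0000 → (cmp)
[5] flags=0000 MI?F → skip
[6] flags=0000 PL?T → r1=0x66
[7] flags=1000 → (cmp)
[8] flags=1000 MI?T → r2=0x13
[9] flags=1000 EQ?F → skip
[10] flags=1000 MI?T → r4=0x7c

FIX = (r4, 0x7c)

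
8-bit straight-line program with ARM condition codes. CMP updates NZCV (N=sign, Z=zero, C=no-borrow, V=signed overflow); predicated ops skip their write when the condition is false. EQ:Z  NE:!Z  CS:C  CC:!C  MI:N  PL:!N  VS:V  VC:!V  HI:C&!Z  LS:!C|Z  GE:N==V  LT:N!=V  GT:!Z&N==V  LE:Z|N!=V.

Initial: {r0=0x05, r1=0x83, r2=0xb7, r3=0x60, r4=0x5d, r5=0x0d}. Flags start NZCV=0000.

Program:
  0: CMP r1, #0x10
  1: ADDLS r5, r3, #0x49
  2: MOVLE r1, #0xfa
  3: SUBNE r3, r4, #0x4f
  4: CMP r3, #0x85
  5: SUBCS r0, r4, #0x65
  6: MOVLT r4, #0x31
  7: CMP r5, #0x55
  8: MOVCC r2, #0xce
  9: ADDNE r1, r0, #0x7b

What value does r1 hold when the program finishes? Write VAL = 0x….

VAL = 0x80

[0] flags=0011 → (cmp)
[1] flags=0011 LS?F → skip
[2] flags=0011 LE?T → r1=0xfa
[3] flags=0011 NE?T → r3=0x0e
[4] flags=1001 → (cmp)
[5] flags=1001 CS?F → skip
[6] flags=1001 LT?F → skip
[7] flags=1000 → (cmp)
[8] flags=1000 CC?T → r2=0xce
[9] flags=1000 NE?T → r1=0x80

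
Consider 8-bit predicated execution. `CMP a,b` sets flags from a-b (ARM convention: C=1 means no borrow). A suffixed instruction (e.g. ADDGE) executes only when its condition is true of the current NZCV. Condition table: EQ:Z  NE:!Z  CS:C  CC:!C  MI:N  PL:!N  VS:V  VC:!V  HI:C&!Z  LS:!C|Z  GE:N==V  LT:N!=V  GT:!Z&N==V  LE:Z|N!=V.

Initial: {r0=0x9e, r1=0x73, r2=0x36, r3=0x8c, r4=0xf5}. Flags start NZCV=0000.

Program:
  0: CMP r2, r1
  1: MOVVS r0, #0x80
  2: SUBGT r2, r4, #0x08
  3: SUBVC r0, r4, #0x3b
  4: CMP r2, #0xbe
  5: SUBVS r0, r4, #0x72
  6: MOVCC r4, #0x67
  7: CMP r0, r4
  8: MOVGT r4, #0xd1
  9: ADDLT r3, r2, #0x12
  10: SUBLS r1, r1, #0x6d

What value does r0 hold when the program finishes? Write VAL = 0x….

VAL = 0xba

0: ✓ CMP  NZCV=1000
1: · MOVVS
2: · SUBGT
3: ✓ SUBVC  r0←0xba
4: ✓ CMP  NZCV=0000
5: · SUBVS
6: ✓ MOVCC  r4←0x67
7: ✓ CMP  NZCV=0011
8: · MOVGT
9: ✓ ADDLT  r3←0x48
10: · SUBLS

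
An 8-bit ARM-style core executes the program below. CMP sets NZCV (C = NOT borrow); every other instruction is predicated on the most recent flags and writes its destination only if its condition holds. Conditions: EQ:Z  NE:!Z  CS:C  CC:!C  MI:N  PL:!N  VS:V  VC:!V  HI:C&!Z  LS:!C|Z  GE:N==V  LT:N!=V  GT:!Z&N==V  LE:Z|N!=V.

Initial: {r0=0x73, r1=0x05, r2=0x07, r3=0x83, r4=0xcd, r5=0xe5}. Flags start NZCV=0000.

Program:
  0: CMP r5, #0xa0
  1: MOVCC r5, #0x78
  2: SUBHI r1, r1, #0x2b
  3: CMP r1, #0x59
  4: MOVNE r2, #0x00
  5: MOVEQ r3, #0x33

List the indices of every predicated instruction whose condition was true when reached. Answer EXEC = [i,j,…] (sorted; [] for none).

EXEC = [2,4]

[0] flags=0010 → (cmp)
[1] flags=0010 CC?F → skip
[2] flags=0010 HI?T → r1=0xda
[3] flags=1010 → (cmp)
[4] flags=1010 NE?T → r2=0x00
[5] flags=1010 EQ?F → skip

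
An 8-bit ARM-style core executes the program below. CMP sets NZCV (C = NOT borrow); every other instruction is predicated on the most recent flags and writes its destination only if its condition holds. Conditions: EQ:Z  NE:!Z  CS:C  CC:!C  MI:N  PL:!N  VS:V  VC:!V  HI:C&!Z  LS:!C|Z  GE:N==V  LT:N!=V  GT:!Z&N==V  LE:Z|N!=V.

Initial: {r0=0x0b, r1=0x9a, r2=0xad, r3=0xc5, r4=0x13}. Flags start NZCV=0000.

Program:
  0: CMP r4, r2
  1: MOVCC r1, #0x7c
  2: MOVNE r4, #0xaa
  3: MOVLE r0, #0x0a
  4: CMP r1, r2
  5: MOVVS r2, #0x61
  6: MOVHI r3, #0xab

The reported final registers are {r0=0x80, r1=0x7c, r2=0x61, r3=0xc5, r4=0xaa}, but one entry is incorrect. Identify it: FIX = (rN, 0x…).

FIX = (r0, 0x0b)

[0] flags=0000 → (cmp)
[1] flags=0000 CC?T → r1=0x7c
[2] flags=0000 NE?T → r4=0xaa
[3] flags=0000 LE?F → skip
[4] flags=1001 → (cmp)
[5] flags=1001 VS?T → r2=0x61
[6] flags=1001 HI?F → skip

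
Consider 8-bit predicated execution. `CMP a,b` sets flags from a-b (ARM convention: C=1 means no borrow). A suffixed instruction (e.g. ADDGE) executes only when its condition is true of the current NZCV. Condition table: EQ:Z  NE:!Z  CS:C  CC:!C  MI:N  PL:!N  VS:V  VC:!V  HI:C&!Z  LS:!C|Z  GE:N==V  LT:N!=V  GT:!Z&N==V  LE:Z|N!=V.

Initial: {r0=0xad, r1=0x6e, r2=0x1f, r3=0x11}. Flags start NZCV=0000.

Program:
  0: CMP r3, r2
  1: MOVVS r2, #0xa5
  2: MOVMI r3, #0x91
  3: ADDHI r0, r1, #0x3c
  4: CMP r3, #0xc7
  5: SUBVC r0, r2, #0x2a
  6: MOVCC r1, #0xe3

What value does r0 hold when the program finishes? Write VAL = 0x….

VAL = 0xf5

0: ✓ CMP  NZCV=1000
1: · MOVVS
2: ✓ MOVMI  r3←0x91
3: · ADDHI
4: ✓ CMP  NZCV=1000
5: ✓ SUBVC  r0←0xf5
6: ✓ MOVCC  r1←0xe3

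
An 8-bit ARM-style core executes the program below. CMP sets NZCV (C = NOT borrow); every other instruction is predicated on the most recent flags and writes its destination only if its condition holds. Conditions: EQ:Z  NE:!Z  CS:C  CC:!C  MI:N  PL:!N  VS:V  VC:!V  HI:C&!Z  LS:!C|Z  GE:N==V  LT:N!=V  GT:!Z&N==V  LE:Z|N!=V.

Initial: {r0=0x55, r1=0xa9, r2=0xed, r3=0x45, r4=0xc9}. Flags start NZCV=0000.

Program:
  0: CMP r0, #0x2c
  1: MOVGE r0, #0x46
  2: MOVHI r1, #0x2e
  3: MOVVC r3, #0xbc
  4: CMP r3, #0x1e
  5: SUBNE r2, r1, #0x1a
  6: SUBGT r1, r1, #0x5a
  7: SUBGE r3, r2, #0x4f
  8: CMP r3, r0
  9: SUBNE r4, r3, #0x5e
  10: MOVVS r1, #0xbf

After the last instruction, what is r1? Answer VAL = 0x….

VAL = 0xbf

0: ✓ CMP  NZCV=0010
1: ✓ MOVGE  r0←0x46
2: ✓ MOVHI  r1←0x2e
3: ✓ MOVVC  r3←0xbc
4: ✓ CMP  NZCV=1010
5: ✓ SUBNE  r2←0x14
6: · SUBGT
7: · SUBGE
8: ✓ CMP  NZCV=0011
9: ✓ SUBNE  r4←0x5e
10: ✓ MOVVS  r1←0xbf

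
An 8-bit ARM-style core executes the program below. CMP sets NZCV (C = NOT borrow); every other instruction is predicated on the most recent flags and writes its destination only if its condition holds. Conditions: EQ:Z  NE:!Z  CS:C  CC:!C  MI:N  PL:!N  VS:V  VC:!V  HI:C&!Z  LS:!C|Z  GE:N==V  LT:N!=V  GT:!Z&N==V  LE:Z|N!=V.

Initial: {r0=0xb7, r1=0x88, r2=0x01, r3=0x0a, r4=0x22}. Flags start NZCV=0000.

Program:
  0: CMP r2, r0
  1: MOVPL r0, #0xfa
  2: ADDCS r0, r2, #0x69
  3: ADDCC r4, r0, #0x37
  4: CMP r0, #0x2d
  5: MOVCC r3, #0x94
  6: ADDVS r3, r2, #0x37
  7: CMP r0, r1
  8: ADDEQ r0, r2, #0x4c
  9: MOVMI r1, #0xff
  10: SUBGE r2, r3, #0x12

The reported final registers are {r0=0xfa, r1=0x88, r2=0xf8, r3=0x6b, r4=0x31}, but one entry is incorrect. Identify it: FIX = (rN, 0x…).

0: ✓ CMP  NZCV=0000
1: ✓ MOVPL  r0←0xfa
2: · ADDCS
3: ✓ ADDCC  r4←0x31
4: ✓ CMP  NZCV=1010
5: · MOVCC
6: · ADDVS
7: ✓ CMP  NZCV=0010
8: · ADDEQ
9: · MOVMI
10: ✓ SUBGE  r2←0xf8

FIX = (r3, 0x0a)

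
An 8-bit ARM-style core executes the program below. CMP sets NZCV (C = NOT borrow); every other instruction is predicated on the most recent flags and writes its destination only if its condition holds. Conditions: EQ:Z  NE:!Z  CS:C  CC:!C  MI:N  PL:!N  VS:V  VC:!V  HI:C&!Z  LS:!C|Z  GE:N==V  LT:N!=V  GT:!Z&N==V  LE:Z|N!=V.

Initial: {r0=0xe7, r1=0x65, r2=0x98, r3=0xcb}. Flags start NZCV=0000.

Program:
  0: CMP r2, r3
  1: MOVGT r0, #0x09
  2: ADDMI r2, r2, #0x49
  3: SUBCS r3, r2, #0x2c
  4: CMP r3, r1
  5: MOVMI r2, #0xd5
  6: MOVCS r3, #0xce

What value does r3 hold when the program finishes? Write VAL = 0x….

[0] flags=1000 → (cmp)
[1] flags=1000 GT?F → skip
[2] flags=1000 MI?T → r2=0xe1
[3] flags=1000 CS?F → skip
[4] flags=0011 → (cmp)
[5] flags=0011 MI?F → skip
[6] flags=0011 CS?T → r3=0xce

VAL = 0xce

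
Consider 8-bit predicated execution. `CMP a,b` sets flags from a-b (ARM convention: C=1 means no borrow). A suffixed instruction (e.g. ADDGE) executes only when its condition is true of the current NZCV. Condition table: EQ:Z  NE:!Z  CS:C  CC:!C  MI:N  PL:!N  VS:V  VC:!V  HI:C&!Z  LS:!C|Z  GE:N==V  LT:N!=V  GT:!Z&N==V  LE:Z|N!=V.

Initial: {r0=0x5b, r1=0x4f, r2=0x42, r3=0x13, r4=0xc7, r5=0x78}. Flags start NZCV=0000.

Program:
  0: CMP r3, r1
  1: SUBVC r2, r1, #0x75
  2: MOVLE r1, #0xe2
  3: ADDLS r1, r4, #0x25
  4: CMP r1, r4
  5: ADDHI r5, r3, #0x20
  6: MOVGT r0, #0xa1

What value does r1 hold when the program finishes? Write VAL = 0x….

[0] flags=1000 → (cmp)
[1] flags=1000 VC?T → r2=0xda
[2] flags=1000 LE?T → r1=0xe2
[3] flags=1000 LS?T → r1=0xec
[4] flags=0010 → (cmp)
[5] flags=0010 HI?T → r5=0x33
[6] flags=0010 GT?T → r0=0xa1

VAL = 0xec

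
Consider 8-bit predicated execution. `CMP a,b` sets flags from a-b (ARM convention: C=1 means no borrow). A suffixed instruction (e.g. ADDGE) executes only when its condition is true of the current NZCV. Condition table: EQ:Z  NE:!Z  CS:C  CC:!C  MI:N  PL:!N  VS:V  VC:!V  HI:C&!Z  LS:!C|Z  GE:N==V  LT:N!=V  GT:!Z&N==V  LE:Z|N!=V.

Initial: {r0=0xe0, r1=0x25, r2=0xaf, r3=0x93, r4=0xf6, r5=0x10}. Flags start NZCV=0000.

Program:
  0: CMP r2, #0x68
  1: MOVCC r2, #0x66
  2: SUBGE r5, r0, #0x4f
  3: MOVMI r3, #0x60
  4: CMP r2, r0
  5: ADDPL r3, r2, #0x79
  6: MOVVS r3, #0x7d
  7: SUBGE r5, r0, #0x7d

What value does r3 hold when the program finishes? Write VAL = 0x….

[0] flags=0011 → (cmp)
[1] flags=0011 CC?F → skip
[2] flags=0011 GE?F → skip
[3] flags=0011 MI?F → skip
[4] flags=1000 → (cmp)
[5] flags=1000 PL?F → skip
[6] flags=1000 VS?F → skip
[7] flags=1000 GE?F → skip

VAL = 0x93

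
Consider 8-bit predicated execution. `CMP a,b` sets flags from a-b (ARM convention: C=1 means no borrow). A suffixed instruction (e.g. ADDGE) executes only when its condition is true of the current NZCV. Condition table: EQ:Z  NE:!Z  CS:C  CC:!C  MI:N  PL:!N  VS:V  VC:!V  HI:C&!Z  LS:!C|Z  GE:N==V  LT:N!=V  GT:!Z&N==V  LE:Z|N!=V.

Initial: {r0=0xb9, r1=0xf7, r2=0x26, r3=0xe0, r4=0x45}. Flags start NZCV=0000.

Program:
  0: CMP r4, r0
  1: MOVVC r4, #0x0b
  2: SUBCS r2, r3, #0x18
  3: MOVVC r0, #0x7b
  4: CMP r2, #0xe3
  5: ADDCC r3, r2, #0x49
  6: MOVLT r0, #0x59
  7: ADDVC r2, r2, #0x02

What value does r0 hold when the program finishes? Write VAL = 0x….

[0] flags=1001 → (cmp)
[1] flags=1001 VC?F → skip
[2] flags=1001 CS?F → skip
[3] flags=1001 VC?F → skip
[4] flags=0000 → (cmp)
[5] flags=0000 CC?T → r3=0x6f
[6] flags=0000 LT?F → skip
[7] flags=0000 VC?T → r2=0x28

VAL = 0xb9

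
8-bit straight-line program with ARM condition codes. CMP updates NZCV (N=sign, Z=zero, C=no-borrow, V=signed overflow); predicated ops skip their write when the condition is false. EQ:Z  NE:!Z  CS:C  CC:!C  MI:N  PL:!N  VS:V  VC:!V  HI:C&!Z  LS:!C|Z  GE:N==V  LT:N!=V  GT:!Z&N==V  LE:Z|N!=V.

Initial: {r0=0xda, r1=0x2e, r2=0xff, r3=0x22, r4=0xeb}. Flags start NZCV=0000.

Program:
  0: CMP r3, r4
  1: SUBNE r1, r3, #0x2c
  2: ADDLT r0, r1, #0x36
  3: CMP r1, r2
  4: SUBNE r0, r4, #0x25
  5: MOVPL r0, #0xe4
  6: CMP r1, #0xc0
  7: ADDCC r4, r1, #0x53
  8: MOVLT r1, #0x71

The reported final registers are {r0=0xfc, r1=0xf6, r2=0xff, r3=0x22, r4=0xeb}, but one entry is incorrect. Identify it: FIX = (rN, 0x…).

[0] flags=0000 → (cmp)
[1] flags=0000 NE?T → r1=0xf6
[2] flags=0000 LT?F → skip
[3] flags=1000 → (cmp)
[4] flags=1000 NE?T → r0=0xc6
[5] flags=1000 PL?F → skip
[6] flags=0010 → (cmp)
[7] flags=0010 CC?F → skip
[8] flags=0010 LT?F → skip

FIX = (r0, 0xc6)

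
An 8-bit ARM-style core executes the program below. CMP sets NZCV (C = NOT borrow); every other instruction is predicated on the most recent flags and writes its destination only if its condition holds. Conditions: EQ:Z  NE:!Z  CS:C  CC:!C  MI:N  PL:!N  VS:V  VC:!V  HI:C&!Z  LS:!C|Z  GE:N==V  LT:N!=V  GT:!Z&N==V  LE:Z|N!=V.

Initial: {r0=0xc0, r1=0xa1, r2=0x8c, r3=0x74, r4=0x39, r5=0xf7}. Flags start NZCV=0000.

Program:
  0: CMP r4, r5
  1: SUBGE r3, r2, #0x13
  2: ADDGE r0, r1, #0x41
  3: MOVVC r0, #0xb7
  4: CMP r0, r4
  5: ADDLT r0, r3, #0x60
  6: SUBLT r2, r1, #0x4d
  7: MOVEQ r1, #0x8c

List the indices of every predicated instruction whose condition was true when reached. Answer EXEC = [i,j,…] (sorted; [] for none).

[0] flags=0000 → (cmp)
[1] flags=0000 GE?T → r3=0x79
[2] flags=0000 GE?T → r0=0xe2
[3] flags=0000 VC?T → r0=0xb7
[4] flags=0011 → (cmp)
[5] flags=0011 LT?T → r0=0xd9
[6] flags=0011 LT?T → r2=0x54
[7] flags=0011 EQ?F → skip

EXEC = [1,2,3,5,6]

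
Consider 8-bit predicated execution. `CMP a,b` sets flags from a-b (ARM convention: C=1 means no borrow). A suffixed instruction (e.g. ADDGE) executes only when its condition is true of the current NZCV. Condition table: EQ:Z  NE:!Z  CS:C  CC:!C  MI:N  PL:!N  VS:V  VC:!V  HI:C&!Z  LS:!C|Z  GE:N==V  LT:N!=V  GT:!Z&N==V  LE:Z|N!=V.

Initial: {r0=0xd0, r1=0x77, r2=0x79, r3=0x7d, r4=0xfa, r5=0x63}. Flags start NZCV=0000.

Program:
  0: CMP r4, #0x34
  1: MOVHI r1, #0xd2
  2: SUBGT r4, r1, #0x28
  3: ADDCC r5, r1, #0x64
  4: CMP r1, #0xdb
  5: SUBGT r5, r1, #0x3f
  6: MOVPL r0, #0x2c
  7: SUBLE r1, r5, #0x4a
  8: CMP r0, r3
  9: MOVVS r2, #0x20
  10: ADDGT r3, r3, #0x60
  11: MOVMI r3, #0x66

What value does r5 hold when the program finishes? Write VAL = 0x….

VAL = 0x63

[0] flags=1010 → (cmp)
[1] flags=1010 HI?T → r1=0xd2
[2] flags=1010 GT?F → skip
[3] flags=1010 CC?F → skip
[4] flags=1000 → (cmp)
[5] flags=1000 GT?F → skip
[6] flags=1000 PL?F → skip
[7] flags=1000 LE?T → r1=0x19
[8] flags=0011 → (cmp)
[9] flags=0011 VS?T → r2=0x20
[10] flags=0011 GT?F → skip
[11] flags=0011 MI?F → skip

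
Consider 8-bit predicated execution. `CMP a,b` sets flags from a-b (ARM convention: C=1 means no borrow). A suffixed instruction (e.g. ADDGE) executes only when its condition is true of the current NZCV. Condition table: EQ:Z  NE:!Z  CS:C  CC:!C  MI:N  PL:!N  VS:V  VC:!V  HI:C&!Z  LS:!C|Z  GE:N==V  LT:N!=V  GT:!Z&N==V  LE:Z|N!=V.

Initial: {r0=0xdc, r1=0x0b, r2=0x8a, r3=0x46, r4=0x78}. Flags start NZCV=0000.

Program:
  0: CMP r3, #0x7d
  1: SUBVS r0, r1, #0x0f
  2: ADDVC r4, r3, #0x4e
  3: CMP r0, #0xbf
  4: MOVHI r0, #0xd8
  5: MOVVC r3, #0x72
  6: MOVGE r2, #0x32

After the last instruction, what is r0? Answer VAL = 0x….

VAL = 0xd8

[0] flags=1000 → (cmp)
[1] flags=1000 VS?F → skip
[2] flags=1000 VC?T → r4=0x94
[3] flags=0010 → (cmp)
[4] flags=0010 HI?T → r0=0xd8
[5] flags=0010 VC?T → r3=0x72
[6] flags=0010 GE?T → r2=0x32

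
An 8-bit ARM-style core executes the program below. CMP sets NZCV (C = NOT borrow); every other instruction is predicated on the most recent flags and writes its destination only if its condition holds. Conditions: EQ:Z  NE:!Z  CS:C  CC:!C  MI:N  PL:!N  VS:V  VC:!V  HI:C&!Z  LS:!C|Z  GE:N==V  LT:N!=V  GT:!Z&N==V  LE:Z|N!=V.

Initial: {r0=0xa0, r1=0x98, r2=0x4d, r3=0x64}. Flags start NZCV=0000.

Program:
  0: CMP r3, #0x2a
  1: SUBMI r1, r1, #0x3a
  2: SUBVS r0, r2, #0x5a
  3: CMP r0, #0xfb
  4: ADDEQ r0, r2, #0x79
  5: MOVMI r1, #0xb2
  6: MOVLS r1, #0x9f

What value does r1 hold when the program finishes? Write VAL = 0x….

VAL = 0x9f

0: ✓ CMP  NZCV=0010
1: · SUBMI
2: · SUBVS
3: ✓ CMP  NZCV=1000
4: · ADDEQ
5: ✓ MOVMI  r1←0xb2
6: ✓ MOVLS  r1←0x9f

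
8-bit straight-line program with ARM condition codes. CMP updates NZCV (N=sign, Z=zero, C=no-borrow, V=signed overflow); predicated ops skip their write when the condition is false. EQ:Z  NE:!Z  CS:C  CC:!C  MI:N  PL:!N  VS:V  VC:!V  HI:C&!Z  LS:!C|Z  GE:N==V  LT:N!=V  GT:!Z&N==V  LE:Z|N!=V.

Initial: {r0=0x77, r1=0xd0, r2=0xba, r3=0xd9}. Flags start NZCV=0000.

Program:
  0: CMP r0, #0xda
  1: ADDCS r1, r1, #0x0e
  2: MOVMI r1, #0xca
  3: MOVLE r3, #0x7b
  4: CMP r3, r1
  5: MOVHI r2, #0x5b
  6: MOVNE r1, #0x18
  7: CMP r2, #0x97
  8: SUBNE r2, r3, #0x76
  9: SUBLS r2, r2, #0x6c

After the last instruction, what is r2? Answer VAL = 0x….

[0] flags=1001 → (cmp)
[1] flags=1001 CS?F → skip
[2] flags=1001 MI?T → r1=0xca
[3] flags=1001 LE?F → skip
[4] flags=0010 → (cmp)
[5] flags=0010 HI?T → r2=0x5b
[6] flags=0010 NE?T → r1=0x18
[7] flags=1001 → (cmp)
[8] flags=1001 NE?T → r2=0x63
[9] flags=1001 LS?T → r2=0xf7

VAL = 0xf7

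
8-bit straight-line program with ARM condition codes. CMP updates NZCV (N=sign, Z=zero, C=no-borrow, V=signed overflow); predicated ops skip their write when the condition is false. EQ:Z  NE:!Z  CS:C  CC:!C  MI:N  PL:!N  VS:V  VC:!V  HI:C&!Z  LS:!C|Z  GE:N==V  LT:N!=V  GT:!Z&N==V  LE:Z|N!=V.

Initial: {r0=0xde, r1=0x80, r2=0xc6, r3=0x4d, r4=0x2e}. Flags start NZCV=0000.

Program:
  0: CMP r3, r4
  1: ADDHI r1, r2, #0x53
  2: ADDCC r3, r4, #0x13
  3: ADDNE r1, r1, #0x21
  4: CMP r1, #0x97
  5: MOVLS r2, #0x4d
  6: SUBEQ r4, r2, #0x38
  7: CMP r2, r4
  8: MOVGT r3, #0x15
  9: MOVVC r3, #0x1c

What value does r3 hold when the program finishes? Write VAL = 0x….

0: ✓ CMP  NZCV=0010
1: ✓ ADDHI  r1←0x19
2: · ADDCC
3: ✓ ADDNE  r1←0x3a
4: ✓ CMP  NZCV=1001
5: ✓ MOVLS  r2←0x4d
6: · SUBEQ
7: ✓ CMP  NZCV=0010
8: ✓ MOVGT  r3←0x15
9: ✓ MOVVC  r3←0x1c

VAL = 0x1c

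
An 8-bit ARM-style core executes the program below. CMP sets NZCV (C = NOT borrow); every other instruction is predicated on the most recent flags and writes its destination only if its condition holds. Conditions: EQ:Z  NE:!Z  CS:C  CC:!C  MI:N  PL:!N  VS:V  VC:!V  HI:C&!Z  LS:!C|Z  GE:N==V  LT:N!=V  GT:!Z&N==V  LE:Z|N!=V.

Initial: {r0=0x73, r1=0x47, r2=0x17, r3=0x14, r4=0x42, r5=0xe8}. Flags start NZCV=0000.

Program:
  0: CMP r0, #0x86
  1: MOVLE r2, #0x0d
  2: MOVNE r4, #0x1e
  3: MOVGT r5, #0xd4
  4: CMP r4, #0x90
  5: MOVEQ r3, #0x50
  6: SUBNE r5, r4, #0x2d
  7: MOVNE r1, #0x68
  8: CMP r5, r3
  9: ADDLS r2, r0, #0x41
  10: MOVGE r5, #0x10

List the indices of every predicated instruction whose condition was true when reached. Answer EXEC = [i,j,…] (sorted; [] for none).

EXEC = [2,3,6,7]

0: ✓ CMP  NZCV=1001
1: · MOVLE
2: ✓ MOVNE  r4←0x1e
3: ✓ MOVGT  r5←0xd4
4: ✓ CMP  NZCV=1001
5: · MOVEQ
6: ✓ SUBNE  r5←0xf1
7: ✓ MOVNE  r1←0x68
8: ✓ CMP  NZCV=1010
9: · ADDLS
10: · MOVGE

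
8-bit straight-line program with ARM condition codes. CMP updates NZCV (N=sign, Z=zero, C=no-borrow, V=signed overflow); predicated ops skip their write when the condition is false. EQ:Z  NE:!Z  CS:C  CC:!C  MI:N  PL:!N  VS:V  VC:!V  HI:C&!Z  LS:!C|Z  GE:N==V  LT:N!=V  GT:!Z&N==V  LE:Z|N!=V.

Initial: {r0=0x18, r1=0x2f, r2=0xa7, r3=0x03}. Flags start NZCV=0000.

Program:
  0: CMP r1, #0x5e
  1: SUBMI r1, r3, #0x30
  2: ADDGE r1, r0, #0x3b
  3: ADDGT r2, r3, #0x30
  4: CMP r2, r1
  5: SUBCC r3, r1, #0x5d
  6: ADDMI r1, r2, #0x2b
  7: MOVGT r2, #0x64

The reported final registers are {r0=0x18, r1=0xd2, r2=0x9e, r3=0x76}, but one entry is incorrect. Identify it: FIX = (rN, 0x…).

0: ✓ CMP  NZCV=1000
1: ✓ SUBMI  r1←0xd3
2: · ADDGE
3: · ADDGT
4: ✓ CMP  NZCV=1000
5: ✓ SUBCC  r3←0x76
6: ✓ ADDMI  r1←0xd2
7: · MOVGT

FIX = (r2, 0xa7)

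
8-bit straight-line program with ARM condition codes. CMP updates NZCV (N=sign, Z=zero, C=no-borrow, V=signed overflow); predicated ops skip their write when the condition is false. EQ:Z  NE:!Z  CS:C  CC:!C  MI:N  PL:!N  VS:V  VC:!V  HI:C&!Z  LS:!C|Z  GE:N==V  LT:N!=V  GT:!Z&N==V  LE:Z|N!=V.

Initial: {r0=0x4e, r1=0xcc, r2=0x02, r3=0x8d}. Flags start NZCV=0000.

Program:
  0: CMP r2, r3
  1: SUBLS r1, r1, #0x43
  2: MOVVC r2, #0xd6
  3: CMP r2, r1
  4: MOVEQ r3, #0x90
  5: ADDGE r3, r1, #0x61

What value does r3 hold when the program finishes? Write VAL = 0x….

VAL = 0xea

[0] flags=0000 → (cmp)
[1] flags=0000 LS?T → r1=0x89
[2] flags=0000 VC?T → r2=0xd6
[3] flags=0010 → (cmp)
[4] flags=0010 EQ?F → skip
[5] flags=0010 GE?T → r3=0xea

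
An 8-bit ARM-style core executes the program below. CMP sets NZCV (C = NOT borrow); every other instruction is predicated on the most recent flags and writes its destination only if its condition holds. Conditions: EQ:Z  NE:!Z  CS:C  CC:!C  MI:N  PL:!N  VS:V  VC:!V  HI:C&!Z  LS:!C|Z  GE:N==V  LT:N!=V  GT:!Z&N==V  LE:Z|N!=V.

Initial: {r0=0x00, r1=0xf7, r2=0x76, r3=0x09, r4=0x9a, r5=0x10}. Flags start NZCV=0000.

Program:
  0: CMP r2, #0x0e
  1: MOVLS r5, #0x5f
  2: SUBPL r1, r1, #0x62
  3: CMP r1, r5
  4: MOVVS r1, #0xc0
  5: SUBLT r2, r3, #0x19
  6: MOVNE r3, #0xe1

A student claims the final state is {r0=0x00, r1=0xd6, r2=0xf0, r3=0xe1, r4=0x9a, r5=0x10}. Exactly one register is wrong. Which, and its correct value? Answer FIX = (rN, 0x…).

FIX = (r1, 0x95)

[0] flags=0010 → (cmp)
[1] flags=0010 LS?F → skip
[2] flags=0010 PL?T → r1=0x95
[3] flags=1010 → (cmp)
[4] flags=1010 VS?F → skip
[5] flags=1010 LT?T → r2=0xf0
[6] flags=1010 NE?T → r3=0xe1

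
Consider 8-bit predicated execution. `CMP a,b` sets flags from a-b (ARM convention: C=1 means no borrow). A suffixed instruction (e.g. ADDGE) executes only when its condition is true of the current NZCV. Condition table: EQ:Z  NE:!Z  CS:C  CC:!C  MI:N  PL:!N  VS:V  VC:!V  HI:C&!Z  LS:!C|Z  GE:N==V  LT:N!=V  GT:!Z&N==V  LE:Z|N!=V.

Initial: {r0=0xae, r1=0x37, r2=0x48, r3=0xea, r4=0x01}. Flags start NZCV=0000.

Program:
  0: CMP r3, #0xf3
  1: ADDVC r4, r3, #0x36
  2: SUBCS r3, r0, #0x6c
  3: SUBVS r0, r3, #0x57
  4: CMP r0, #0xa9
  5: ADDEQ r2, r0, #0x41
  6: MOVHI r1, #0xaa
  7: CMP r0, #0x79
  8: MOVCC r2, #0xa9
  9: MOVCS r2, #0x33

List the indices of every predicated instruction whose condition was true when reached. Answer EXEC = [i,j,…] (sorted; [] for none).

[0] flags=1000 → (cmp)
[1] flags=1000 VC?T → r4=0x20
[2] flags=1000 CS?F → skip
[3] flags=1000 VS?F → skip
[4] flags=0010 → (cmp)
[5] flags=0010 EQ?F → skip
[6] flags=0010 HI?T → r1=0xaa
[7] flags=0011 → (cmp)
[8] flags=0011 CC?F → skip
[9] flags=0011 CS?T → r2=0x33

EXEC = [1,6,9]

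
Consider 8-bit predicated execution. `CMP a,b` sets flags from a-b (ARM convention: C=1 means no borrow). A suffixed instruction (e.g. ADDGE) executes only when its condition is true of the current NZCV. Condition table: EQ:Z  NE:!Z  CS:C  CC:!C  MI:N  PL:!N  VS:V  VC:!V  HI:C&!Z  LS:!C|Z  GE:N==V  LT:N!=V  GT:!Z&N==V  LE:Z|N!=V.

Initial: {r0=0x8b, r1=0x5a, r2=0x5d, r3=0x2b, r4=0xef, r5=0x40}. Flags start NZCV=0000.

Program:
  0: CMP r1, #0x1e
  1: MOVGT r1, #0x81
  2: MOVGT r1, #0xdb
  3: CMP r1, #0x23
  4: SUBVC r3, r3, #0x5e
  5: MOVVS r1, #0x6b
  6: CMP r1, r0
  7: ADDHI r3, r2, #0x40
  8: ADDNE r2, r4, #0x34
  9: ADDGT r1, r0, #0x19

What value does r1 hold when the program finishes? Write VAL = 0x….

0: ✓ CMP  NZCV=0010
1: ✓ MOVGT  r1←0x81
2: ✓ MOVGT  r1←0xdb
3: ✓ CMP  NZCV=1010
4: ✓ SUBVC  r3←0xcd
5: · MOVVS
6: ✓ CMP  NZCV=0010
7: ✓ ADDHI  r3←0x9d
8: ✓ ADDNE  r2←0x23
9: ✓ ADDGT  r1←0xa4

VAL = 0xa4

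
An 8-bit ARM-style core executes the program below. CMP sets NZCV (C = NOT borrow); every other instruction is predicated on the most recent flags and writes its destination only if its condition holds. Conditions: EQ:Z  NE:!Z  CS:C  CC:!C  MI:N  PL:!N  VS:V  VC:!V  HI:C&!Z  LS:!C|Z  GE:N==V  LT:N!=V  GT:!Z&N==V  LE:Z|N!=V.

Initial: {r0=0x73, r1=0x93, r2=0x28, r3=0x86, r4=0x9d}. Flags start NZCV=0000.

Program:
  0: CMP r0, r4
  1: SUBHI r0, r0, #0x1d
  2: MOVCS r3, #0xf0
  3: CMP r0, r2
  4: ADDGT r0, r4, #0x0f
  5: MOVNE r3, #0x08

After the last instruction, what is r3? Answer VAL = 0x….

VAL = 0x08

0: ✓ CMP  NZCV=1001
1: · SUBHI
2: · MOVCS
3: ✓ CMP  NZCV=0010
4: ✓ ADDGT  r0←0xac
5: ✓ MOVNE  r3←0x08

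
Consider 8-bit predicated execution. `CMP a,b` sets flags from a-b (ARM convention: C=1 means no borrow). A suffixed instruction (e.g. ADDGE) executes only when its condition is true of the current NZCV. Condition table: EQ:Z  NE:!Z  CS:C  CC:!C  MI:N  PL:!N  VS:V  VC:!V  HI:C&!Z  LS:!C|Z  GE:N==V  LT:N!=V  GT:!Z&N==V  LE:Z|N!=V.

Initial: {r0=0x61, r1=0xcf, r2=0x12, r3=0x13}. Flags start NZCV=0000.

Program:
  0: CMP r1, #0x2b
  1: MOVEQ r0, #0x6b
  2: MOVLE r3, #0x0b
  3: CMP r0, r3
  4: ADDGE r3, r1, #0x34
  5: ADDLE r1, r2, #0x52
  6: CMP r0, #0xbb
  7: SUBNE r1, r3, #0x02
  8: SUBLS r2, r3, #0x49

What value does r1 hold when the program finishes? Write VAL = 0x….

0: ✓ CMP  NZCV=1010
1: · MOVEQ
2: ✓ MOVLE  r3←0x0b
3: ✓ CMP  NZCV=0010
4: ✓ ADDGE  r3←0x03
5: · ADDLE
6: ✓ CMP  NZCV=1001
7: ✓ SUBNE  r1←0x01
8: ✓ SUBLS  r2←0xba

VAL = 0x01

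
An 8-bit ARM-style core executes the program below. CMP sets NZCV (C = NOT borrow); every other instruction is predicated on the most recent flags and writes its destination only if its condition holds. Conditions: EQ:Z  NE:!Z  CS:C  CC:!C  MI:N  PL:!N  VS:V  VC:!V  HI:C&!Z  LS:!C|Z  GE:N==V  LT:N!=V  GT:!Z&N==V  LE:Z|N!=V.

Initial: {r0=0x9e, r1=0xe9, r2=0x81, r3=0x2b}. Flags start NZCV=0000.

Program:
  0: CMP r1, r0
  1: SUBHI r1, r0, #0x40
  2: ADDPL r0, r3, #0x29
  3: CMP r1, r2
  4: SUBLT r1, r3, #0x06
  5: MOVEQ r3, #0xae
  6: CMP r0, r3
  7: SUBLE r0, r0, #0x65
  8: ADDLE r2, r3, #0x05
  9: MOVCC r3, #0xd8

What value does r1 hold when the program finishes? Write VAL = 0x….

VAL = 0x5e

[0] flags=0010 → (cmp)
[1] flags=0010 HI?T → r1=0x5e
[2] flags=0010 PL?T → r0=0x54
[3] flags=1001 → (cmp)
[4] flags=1001 LT?F → skip
[5] flags=1001 EQ?F → skip
[6] flags=0010 → (cmp)
[7] flags=0010 LE?F → skip
[8] flags=0010 LE?F → skip
[9] flags=0010 CC?F → skip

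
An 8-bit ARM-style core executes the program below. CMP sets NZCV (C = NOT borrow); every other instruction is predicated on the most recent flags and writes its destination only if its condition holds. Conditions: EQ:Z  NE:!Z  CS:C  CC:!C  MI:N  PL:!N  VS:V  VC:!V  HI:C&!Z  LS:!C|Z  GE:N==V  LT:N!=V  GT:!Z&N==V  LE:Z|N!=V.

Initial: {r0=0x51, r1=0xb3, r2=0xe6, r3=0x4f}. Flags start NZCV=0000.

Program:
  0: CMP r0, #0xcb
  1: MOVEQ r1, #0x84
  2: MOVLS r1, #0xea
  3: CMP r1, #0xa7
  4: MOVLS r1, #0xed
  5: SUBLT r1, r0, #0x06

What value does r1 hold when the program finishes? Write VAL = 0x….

[0] flags=1001 → (cmp)
[1] flags=1001 EQ?F → skip
[2] flags=1001 LS?T → r1=0xea
[3] flags=0010 → (cmp)
[4] flags=0010 LS?F → skip
[5] flags=0010 LT?F → skip

VAL = 0xea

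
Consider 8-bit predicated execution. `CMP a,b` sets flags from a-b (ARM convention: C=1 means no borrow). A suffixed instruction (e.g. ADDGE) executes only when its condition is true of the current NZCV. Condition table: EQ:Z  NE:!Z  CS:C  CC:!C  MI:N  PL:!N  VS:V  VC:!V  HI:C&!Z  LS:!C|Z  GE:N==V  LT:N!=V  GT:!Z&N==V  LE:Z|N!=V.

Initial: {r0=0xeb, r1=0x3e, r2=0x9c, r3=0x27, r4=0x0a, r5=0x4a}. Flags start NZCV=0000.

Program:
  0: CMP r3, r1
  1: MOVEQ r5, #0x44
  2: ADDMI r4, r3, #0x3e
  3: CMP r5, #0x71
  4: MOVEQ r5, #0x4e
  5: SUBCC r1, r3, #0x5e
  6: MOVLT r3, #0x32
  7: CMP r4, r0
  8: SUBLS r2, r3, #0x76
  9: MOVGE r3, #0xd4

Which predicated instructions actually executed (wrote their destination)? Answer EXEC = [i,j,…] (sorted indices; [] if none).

EXEC = [2,5,6,8,9]

0: ✓ CMP  NZCV=1000
1: · MOVEQ
2: ✓ ADDMI  r4←0x65
3: ✓ CMP  NZCV=1000
4: · MOVEQ
5: ✓ SUBCC  r1←0xc9
6: ✓ MOVLT  r3←0x32
7: ✓ CMP  NZCV=0000
8: ✓ SUBLS  r2←0xbc
9: ✓ MOVGE  r3←0xd4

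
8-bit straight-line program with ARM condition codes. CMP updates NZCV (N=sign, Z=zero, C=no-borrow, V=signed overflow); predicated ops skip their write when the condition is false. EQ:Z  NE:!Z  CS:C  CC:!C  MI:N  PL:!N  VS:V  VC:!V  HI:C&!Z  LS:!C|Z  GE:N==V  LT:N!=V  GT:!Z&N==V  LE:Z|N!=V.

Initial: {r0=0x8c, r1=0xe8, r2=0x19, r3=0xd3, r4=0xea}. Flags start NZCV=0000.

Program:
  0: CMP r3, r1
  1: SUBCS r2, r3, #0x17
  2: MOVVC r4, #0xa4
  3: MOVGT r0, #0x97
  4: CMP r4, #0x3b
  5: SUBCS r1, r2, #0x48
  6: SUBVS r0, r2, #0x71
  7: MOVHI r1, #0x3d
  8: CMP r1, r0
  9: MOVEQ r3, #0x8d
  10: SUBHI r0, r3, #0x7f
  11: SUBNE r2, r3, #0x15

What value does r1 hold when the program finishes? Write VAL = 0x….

[0] flags=1000 → (cmp)
[1] flags=1000 CS?F → skip
[2] flags=1000 VC?T → r4=0xa4
[3] flags=1000 GT?F → skip
[4] flags=0011 → (cmp)
[5] flags=0011 CS?T → r1=0xd1
[6] flags=0011 VS?T → r0=0xa8
[7] flags=0011 HI?T → r1=0x3d
[8] flags=1001 → (cmp)
[9] flags=1001 EQ?F → skip
[10] flags=1001 HI?F → skip
[11] flags=1001 NE?T → r2=0xbe

VAL = 0x3d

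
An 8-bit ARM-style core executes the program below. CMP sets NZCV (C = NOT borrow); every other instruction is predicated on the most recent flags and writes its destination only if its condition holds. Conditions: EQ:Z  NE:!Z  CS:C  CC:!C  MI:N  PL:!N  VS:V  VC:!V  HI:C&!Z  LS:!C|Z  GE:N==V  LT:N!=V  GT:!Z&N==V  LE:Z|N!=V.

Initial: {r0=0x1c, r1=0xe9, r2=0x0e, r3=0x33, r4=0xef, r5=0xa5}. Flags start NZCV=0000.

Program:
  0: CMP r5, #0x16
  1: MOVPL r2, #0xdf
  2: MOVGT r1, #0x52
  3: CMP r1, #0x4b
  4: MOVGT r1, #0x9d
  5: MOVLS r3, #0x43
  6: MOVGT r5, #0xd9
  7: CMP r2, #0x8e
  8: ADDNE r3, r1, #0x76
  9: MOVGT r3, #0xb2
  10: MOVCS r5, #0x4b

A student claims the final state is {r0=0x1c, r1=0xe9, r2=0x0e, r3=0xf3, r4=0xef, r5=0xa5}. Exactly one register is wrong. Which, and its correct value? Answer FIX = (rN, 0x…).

FIX = (r3, 0xb2)

0: ✓ CMP  NZCV=1010
1: · MOVPL
2: · MOVGT
3: ✓ CMP  NZCV=1010
4: · MOVGT
5: · MOVLS
6: · MOVGT
7: ✓ CMP  NZCV=1001
8: ✓ ADDNE  r3←0x5f
9: ✓ MOVGT  r3←0xb2
10: · MOVCS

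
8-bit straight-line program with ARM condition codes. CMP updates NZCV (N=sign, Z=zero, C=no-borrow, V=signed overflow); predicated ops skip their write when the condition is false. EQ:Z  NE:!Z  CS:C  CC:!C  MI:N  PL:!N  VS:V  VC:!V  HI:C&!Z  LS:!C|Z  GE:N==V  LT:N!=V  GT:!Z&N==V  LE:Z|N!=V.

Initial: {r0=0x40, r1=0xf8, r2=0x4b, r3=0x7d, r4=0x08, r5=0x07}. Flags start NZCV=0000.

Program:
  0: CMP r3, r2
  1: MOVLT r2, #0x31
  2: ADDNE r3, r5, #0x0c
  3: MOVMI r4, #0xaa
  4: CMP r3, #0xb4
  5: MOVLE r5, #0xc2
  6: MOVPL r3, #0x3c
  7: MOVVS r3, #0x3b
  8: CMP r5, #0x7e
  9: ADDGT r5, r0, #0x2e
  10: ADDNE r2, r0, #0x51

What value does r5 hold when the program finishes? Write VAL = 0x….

VAL = 0x07

0: ✓ CMP  NZCV=0010
1: · MOVLT
2: ✓ ADDNE  r3←0x13
3: · MOVMI
4: ✓ CMP  NZCV=0000
5: · MOVLE
6: ✓ MOVPL  r3←0x3c
7: · MOVVS
8: ✓ CMP  NZCV=1000
9: · ADDGT
10: ✓ ADDNE  r2←0x91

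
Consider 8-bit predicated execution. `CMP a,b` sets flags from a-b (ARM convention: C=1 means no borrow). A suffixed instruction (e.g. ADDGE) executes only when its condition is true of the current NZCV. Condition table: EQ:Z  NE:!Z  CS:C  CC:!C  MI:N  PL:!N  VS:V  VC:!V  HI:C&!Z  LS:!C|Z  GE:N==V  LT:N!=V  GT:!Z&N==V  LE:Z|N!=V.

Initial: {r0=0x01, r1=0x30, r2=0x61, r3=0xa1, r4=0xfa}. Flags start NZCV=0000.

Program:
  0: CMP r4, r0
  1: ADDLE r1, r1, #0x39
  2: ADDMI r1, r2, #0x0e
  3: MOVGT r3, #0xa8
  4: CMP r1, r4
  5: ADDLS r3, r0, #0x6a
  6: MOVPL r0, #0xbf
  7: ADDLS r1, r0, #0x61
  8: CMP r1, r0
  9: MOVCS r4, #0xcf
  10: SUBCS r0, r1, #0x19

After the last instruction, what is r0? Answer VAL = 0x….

VAL = 0xbf

[0] flags=1010 → (cmp)
[1] flags=1010 LE?T → r1=0x69
[2] flags=1010 MI?T → r1=0x6f
[3] flags=1010 GT?F → skip
[4] flags=0000 → (cmp)
[5] flags=0000 LS?T → r3=0x6b
[6] flags=0000 PL?T → r0=0xbf
[7] flags=0000 LS?T → r1=0x20
[8] flags=0000 → (cmp)
[9] flags=0000 CS?F → skip
[10] flags=0000 CS?F → skip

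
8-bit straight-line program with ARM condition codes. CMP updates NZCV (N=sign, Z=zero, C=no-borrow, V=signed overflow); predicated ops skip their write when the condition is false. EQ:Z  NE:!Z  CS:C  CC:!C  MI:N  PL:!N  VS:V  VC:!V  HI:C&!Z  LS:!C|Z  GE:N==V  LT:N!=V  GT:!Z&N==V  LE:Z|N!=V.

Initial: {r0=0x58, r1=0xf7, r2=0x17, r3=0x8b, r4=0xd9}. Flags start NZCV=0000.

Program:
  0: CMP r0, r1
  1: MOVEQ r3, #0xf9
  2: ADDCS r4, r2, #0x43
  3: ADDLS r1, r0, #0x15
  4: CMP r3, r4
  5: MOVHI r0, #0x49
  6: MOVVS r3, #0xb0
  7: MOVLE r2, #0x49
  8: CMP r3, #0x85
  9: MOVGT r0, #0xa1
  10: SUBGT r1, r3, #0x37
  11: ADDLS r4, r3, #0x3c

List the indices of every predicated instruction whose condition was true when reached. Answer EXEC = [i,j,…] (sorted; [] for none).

EXEC = [3,7,9,10]

0: ✓ CMP  NZCV=0000
1: · MOVEQ
2: · ADDCS
3: ✓ ADDLS  r1←0x6d
4: ✓ CMP  NZCV=1000
5: · MOVHI
6: · MOVVS
7: ✓ MOVLE  r2←0x49
8: ✓ CMP  NZCV=0010
9: ✓ MOVGT  r0←0xa1
10: ✓ SUBGT  r1←0x54
11: · ADDLS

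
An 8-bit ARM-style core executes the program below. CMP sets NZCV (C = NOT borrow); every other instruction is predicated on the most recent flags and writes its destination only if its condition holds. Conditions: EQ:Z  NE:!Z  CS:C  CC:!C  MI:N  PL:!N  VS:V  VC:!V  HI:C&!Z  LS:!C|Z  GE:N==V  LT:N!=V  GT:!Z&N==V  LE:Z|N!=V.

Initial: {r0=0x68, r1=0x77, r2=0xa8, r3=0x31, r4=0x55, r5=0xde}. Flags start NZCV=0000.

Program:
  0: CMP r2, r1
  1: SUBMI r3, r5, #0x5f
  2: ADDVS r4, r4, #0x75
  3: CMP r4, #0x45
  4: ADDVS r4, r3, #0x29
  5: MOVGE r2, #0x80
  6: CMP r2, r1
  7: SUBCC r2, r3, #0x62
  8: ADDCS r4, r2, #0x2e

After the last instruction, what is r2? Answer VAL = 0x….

VAL = 0xa8

0: ✓ CMP  NZCV=0011
1: · SUBMI
2: ✓ ADDVS  r4←0xca
3: ✓ CMP  NZCV=1010
4: · ADDVS
5: · MOVGE
6: ✓ CMP  NZCV=0011
7: · SUBCC
8: ✓ ADDCS  r4←0xd6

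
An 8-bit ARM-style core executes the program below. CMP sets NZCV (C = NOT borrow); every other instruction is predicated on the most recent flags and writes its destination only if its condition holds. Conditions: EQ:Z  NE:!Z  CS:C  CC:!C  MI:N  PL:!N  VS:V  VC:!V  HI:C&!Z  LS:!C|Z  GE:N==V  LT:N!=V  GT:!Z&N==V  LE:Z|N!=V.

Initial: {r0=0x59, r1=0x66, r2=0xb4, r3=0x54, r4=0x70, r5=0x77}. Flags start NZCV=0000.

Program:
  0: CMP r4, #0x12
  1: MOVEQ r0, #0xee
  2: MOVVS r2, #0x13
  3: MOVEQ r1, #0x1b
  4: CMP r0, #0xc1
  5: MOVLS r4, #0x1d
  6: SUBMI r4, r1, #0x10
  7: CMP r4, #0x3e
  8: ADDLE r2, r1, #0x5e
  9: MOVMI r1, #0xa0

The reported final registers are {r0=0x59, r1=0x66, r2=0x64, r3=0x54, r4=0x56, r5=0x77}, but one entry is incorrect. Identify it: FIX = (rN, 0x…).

FIX = (r2, 0xb4)

[0] flags=0010 → (cmp)
[1] flags=0010 EQ?F → skip
[2] flags=0010 VS?F → skip
[3] flags=0010 EQ?F → skip
[4] flags=1001 → (cmp)
[5] flags=1001 LS?T → r4=0x1d
[6] flags=1001 MI?T → r4=0x56
[7] flags=0010 → (cmp)
[8] flags=0010 LE?F → skip
[9] flags=0010 MI?F → skip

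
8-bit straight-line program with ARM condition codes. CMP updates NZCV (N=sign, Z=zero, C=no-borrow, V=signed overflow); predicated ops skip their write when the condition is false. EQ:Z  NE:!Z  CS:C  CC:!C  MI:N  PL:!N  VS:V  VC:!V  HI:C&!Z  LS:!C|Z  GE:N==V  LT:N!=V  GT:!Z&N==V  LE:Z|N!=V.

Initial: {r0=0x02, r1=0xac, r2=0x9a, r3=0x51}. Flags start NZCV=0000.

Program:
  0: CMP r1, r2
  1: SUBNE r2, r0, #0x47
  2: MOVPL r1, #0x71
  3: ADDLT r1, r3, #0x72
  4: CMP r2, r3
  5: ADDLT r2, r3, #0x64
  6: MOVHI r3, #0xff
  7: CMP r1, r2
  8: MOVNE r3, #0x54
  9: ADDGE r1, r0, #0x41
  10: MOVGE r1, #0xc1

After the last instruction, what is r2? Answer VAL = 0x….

VAL = 0xb5

[0] flags=0010 → (cmp)
[1] flags=0010 NE?T → r2=0xbb
[2] flags=0010 PL?T → r1=0x71
[3] flags=0010 LT?F → skip
[4] flags=0011 → (cmp)
[5] flags=0011 LT?T → r2=0xb5
[6] flags=0011 HI?T → r3=0xff
[7] flags=1001 → (cmp)
[8] flags=1001 NE?T → r3=0x54
[9] flags=1001 GE?T → r1=0x43
[10] flags=1001 GE?T → r1=0xc1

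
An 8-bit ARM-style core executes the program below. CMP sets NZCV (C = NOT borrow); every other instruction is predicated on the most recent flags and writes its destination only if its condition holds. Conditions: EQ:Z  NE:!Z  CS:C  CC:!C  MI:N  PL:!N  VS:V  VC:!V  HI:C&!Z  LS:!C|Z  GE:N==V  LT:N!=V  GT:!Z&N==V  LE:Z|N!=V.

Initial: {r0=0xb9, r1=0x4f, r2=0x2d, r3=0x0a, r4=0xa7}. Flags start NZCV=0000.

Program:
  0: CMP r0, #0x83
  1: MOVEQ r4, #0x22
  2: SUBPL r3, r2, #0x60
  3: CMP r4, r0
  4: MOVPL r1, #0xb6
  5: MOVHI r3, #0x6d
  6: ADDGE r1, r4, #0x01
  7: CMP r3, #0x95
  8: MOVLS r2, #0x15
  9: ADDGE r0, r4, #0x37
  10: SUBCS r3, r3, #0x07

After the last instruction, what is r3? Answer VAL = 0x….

VAL = 0xc6

[0] flags=0010 → (cmp)
[1] flags=0010 EQ?F → skip
[2] flags=0010 PL?T → r3=0xcd
[3] flags=1000 → (cmp)
[4] flags=1000 PL?F → skip
[5] flags=1000 HI?F → skip
[6] flags=1000 GE?F → skip
[7] flags=0010 → (cmp)
[8] flags=0010 LS?F → skip
[9] flags=0010 GE?T → r0=0xde
[10] flags=0010 CS?T → r3=0xc6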